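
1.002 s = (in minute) 0.0167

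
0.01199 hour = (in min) 0.7194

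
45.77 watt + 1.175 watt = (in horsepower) 0.06295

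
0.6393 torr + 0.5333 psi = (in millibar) 37.62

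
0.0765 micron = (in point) 0.0002169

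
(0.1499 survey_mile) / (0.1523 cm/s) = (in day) 1.833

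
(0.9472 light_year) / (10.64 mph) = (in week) 3.115e+09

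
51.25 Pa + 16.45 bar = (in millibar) 1.645e+04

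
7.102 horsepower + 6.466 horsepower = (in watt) 1.012e+04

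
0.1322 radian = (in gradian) 8.416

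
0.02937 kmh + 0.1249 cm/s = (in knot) 0.01829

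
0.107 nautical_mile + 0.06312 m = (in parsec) 6.424e-15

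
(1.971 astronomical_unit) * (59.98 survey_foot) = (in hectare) 5.391e+08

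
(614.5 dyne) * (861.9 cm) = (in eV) 3.306e+17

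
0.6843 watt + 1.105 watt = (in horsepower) 0.002399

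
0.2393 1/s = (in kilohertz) 0.0002393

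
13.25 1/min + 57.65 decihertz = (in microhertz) 5.986e+06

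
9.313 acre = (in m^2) 3.769e+04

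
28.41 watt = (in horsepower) 0.0381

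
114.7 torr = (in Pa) 1.529e+04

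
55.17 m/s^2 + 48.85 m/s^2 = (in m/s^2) 104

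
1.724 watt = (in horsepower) 0.002312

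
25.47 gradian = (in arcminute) 1375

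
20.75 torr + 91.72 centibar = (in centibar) 94.49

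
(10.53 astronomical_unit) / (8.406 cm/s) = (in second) 1.874e+13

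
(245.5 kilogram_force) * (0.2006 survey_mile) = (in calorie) 1.858e+05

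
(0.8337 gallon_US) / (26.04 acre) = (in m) 2.995e-08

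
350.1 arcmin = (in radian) 0.1018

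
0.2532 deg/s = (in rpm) 0.0422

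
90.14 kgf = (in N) 884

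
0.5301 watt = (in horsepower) 0.0007109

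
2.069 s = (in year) 6.561e-08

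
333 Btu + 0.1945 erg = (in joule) 3.513e+05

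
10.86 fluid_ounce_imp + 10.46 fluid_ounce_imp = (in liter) 0.6058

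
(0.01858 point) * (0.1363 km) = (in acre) 2.208e-07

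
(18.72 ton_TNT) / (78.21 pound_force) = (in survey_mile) 1.399e+05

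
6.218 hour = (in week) 0.03701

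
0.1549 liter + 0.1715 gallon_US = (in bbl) 0.005058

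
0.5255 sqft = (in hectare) 4.882e-06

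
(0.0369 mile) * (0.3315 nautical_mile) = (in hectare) 3.646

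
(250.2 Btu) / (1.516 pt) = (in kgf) 5.033e+07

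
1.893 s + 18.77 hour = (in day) 0.7821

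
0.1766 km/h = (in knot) 0.09536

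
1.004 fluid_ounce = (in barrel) 0.0001868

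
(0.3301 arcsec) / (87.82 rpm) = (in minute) 2.9e-09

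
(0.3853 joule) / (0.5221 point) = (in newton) 2092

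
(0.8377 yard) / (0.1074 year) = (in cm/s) 2.262e-05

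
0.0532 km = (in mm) 5.32e+04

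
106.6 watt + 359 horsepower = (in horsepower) 359.1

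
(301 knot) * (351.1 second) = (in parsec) 1.762e-12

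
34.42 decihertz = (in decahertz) 0.3442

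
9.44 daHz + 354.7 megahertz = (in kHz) 3.547e+05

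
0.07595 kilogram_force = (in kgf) 0.07595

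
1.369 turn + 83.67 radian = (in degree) 5287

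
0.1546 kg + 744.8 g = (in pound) 1.983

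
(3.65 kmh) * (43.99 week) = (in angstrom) 2.697e+17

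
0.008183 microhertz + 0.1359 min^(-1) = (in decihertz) 0.02265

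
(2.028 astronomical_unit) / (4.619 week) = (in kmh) 3.91e+05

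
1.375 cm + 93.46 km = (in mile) 58.07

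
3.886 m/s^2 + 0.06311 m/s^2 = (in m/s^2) 3.949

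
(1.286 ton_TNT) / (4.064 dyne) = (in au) 885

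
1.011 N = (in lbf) 0.2273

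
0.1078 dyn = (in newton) 1.078e-06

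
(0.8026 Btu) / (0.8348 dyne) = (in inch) 3.994e+09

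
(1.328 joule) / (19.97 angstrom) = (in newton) 6.65e+08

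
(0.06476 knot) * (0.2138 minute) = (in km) 0.0004274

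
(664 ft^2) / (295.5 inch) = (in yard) 8.988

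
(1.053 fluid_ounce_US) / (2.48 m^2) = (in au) 8.394e-17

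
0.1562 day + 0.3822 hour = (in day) 0.1721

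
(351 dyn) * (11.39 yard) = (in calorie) 0.008737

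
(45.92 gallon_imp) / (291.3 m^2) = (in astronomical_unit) 4.79e-15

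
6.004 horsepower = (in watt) 4477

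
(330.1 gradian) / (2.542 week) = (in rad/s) 3.373e-06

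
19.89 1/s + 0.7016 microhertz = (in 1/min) 1193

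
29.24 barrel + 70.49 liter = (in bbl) 29.68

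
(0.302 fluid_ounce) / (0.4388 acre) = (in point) 1.426e-05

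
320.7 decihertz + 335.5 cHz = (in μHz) 3.542e+07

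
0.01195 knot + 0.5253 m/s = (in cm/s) 53.14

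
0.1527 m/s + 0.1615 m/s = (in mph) 0.7028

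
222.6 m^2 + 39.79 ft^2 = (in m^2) 226.3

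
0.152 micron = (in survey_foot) 4.987e-07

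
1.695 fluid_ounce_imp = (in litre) 0.04816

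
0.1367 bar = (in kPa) 13.67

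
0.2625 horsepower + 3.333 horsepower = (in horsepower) 3.595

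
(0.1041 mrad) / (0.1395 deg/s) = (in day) 4.949e-07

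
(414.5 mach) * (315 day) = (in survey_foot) 1.26e+13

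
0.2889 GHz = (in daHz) 2.889e+07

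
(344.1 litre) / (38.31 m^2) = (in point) 25.46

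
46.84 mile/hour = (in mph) 46.84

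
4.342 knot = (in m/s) 2.234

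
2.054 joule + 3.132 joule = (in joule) 5.186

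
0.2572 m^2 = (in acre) 6.356e-05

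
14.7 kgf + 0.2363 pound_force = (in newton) 145.2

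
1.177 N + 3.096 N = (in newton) 4.273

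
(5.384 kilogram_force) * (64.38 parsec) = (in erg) 1.049e+27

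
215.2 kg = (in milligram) 2.152e+08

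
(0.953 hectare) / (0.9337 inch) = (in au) 2.686e-06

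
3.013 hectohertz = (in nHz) 3.013e+11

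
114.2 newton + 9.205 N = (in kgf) 12.58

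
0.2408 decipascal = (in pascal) 0.02408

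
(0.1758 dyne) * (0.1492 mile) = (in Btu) 4.001e-07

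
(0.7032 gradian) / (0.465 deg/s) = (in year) 4.316e-08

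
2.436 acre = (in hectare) 0.9858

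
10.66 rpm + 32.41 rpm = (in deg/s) 258.4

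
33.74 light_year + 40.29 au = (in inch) 1.257e+19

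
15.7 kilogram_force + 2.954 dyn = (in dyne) 1.54e+07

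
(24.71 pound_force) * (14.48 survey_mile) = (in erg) 2.561e+13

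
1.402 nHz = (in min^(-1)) 8.412e-08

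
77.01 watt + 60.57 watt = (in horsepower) 0.1845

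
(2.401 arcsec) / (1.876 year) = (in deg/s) 1.127e-11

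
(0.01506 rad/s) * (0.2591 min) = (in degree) 13.41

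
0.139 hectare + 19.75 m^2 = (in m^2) 1410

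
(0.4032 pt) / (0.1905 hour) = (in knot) 4.032e-07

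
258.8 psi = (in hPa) 1.784e+04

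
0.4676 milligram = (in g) 0.0004676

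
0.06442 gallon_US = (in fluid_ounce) 8.246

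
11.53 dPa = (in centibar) 0.001153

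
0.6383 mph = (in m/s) 0.2853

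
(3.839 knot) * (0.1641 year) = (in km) 1.022e+04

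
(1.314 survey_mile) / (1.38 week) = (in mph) 0.005668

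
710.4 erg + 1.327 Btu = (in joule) 1400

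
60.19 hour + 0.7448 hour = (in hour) 60.93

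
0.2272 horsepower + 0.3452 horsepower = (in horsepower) 0.5724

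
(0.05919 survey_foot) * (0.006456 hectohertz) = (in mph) 0.02605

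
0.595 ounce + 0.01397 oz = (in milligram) 1.726e+04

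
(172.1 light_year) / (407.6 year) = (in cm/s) 1.267e+10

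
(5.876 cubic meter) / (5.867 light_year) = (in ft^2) 1.139e-15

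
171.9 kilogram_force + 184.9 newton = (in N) 1871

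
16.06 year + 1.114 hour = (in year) 16.06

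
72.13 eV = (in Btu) 1.095e-20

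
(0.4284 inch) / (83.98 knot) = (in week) 4.164e-10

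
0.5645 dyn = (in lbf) 1.269e-06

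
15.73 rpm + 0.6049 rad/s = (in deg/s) 129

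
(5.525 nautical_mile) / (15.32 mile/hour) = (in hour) 0.415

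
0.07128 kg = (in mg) 7.128e+04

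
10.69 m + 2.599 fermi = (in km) 0.01069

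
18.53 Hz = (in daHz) 1.853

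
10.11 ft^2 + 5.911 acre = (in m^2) 2.392e+04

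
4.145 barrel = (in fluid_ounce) 2.228e+04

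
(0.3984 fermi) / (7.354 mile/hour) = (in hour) 3.366e-20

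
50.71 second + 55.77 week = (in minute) 5.622e+05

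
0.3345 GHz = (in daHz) 3.345e+07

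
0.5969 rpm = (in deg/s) 3.581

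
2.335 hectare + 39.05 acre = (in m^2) 1.814e+05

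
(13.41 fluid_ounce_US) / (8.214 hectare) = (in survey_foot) 1.584e-08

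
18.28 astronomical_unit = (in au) 18.28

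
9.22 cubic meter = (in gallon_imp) 2028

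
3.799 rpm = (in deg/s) 22.79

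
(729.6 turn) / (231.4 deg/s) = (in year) 3.599e-05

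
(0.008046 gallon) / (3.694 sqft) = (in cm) 0.008875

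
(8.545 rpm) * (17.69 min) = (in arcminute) 3.265e+06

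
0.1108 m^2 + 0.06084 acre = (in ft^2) 2651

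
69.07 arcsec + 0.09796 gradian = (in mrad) 1.874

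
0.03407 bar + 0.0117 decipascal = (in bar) 0.03407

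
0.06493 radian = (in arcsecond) 1.339e+04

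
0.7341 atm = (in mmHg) 557.9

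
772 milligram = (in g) 0.772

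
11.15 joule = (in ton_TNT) 2.665e-09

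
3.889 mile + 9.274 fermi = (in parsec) 2.028e-13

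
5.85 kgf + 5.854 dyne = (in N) 57.37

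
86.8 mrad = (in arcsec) 1.79e+04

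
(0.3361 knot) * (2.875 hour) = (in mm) 1.79e+06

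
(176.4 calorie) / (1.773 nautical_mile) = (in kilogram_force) 0.02292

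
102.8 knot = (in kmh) 190.4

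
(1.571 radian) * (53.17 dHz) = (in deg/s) 478.6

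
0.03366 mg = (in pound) 7.421e-08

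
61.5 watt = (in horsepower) 0.08247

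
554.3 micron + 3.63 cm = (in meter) 0.03685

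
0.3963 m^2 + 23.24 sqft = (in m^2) 2.555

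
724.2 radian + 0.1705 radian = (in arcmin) 2.49e+06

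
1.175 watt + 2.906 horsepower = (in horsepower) 2.908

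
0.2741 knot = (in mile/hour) 0.3154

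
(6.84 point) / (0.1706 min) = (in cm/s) 0.02357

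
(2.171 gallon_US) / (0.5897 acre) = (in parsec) 1.116e-22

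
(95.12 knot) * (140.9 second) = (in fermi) 6.895e+18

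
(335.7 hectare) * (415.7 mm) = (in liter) 1.396e+09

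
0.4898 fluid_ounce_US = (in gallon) 0.003827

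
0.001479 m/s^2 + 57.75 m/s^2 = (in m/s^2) 57.75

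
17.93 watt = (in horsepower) 0.02404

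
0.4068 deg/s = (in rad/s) 0.0071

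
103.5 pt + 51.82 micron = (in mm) 36.56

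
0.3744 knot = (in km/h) 0.6934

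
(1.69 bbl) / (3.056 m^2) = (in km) 8.792e-05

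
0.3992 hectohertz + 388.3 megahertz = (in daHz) 3.883e+07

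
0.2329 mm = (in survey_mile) 1.447e-07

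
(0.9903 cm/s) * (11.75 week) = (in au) 4.704e-07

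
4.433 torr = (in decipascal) 5910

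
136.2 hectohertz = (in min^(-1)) 8.172e+05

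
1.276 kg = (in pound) 2.813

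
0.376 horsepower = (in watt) 280.4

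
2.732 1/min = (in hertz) 0.04553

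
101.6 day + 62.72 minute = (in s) 8.782e+06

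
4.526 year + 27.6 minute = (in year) 4.526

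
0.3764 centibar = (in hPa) 3.764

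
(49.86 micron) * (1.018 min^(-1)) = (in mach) 2.484e-09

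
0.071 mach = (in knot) 46.99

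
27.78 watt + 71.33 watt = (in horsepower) 0.1329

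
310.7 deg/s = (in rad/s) 5.423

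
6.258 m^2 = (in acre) 0.001546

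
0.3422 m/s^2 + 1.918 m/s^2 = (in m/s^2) 2.26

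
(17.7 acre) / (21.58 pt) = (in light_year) 9.945e-10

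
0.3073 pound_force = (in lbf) 0.3073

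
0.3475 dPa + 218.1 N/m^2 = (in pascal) 218.1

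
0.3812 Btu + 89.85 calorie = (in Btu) 0.7375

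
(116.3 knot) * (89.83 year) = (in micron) 1.695e+17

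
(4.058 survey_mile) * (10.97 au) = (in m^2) 1.072e+16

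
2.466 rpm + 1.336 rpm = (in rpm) 3.802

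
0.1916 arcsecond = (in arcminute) 0.003193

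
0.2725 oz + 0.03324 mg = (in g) 7.725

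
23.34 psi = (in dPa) 1.609e+06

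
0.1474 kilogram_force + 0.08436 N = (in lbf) 0.3439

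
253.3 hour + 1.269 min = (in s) 9.12e+05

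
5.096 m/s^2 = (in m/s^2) 5.096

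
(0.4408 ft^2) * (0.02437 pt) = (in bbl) 2.214e-06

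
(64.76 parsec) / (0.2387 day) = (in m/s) 9.689e+13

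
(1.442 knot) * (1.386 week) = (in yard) 6.801e+05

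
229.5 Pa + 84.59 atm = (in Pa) 8.571e+06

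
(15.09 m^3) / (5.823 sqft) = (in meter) 27.89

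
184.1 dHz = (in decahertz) 1.841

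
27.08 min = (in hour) 0.4513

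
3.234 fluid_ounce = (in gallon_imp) 0.02104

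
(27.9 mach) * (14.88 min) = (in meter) 8.482e+06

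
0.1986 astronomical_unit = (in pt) 8.422e+13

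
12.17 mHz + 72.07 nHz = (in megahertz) 1.217e-08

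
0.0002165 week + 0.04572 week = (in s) 2.778e+04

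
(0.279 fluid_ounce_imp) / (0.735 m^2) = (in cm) 0.001079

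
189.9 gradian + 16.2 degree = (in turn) 0.5198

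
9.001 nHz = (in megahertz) 9.001e-15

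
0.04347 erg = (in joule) 4.347e-09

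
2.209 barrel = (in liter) 351.2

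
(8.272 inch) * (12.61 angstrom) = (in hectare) 2.649e-14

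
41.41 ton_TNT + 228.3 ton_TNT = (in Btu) 1.07e+09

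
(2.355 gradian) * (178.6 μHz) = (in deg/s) 0.0003785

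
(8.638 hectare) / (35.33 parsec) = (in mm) 7.924e-11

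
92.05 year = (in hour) 8.064e+05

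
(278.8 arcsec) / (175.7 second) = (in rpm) 7.346e-05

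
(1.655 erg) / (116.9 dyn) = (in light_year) 1.496e-20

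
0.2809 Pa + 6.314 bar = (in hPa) 6314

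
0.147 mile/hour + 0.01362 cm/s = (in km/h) 0.2371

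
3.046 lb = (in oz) 48.74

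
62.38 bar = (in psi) 904.7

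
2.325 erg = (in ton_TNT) 5.557e-17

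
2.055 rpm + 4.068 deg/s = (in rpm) 2.733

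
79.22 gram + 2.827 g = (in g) 82.05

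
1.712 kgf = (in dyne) 1.679e+06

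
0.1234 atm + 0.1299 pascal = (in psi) 1.813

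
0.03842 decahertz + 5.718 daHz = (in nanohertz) 5.756e+10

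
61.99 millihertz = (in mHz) 61.99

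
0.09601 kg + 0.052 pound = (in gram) 119.6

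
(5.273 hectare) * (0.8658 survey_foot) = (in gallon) 3.676e+06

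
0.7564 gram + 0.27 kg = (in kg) 0.2708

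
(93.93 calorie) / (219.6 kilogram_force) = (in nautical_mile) 9.854e-05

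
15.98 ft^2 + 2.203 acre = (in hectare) 0.8917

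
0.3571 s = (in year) 1.132e-08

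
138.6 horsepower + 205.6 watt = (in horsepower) 138.9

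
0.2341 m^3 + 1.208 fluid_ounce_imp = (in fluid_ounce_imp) 8240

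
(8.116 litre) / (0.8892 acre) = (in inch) 8.88e-05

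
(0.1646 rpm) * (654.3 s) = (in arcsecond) 2.326e+06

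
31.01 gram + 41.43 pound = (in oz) 664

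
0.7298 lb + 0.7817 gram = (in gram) 331.8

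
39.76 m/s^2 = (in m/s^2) 39.76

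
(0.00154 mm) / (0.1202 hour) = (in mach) 1.045e-11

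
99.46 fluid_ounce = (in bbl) 0.0185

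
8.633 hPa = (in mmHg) 6.475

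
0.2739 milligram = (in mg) 0.2739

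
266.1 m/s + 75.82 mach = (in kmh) 9.39e+04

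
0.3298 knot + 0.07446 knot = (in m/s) 0.208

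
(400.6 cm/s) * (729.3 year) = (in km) 9.213e+07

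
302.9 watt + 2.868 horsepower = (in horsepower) 3.274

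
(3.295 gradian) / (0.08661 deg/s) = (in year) 1.086e-06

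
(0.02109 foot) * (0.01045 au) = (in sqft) 1.082e+08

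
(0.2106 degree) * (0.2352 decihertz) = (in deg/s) 0.004953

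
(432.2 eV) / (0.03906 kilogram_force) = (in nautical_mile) 9.761e-20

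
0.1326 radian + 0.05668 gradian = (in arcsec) 2.753e+04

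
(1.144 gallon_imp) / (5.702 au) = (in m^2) 6.097e-15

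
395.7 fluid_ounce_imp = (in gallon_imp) 2.473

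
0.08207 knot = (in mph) 0.09444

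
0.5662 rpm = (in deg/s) 3.397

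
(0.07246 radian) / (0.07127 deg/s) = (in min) 0.9709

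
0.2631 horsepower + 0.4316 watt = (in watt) 196.6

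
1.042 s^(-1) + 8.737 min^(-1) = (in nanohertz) 1.188e+09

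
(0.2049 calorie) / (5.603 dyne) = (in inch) 6.024e+05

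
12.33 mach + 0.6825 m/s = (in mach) 12.33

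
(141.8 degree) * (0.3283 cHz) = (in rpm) 0.07759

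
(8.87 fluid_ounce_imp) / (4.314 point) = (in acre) 4.092e-05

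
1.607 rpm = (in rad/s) 0.1683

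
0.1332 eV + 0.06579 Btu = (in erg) 6.941e+08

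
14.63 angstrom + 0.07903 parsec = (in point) 6.913e+18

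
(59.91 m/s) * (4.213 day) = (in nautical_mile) 1.178e+04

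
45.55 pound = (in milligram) 2.066e+07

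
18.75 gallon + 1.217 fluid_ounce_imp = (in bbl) 0.4466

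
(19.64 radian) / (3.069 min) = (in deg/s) 6.111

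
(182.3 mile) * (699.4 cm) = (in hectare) 205.2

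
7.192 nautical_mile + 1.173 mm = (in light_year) 1.408e-12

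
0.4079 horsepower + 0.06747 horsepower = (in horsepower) 0.4754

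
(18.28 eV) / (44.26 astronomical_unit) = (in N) 4.423e-31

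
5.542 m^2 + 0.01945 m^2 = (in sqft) 59.86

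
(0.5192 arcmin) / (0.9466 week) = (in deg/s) 1.511e-08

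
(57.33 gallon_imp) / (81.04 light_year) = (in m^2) 3.399e-19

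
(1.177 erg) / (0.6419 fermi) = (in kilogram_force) 1.87e+07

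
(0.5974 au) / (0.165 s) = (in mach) 1.591e+09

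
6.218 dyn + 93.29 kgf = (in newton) 914.9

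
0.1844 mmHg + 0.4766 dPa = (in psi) 0.003573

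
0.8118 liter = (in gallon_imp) 0.1786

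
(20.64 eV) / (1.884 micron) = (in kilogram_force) 1.79e-13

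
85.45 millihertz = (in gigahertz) 8.545e-11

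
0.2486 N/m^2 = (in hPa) 0.002486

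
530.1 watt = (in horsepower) 0.7109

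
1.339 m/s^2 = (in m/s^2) 1.339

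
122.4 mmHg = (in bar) 0.1632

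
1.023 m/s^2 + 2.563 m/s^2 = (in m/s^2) 3.586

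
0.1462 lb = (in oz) 2.339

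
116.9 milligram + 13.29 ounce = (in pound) 0.8309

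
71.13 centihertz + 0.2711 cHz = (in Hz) 0.714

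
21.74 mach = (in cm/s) 7.402e+05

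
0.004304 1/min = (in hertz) 7.173e-05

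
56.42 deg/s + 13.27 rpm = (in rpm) 22.67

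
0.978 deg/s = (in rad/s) 0.01707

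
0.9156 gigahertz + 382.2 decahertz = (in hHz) 9.156e+06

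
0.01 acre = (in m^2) 40.47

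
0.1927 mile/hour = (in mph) 0.1927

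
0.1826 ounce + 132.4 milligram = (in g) 5.309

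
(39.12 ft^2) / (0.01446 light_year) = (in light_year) 2.808e-30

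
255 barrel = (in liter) 4.054e+04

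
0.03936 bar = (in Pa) 3936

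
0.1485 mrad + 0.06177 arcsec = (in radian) 0.0001488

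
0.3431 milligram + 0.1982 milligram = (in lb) 1.193e-06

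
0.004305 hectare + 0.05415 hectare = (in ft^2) 6292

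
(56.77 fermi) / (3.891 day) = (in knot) 3.283e-19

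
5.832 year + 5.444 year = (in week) 588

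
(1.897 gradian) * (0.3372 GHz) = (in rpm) 9.595e+07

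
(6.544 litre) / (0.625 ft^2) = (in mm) 112.7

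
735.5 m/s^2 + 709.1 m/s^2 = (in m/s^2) 1445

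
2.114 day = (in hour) 50.74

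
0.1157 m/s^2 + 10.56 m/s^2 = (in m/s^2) 10.68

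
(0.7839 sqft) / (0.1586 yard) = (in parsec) 1.627e-17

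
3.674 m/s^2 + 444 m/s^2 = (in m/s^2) 447.7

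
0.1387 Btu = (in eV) 9.134e+20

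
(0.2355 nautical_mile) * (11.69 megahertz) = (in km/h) 1.835e+10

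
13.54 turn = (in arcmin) 2.925e+05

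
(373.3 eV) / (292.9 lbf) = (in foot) 1.506e-19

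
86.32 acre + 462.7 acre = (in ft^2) 2.392e+07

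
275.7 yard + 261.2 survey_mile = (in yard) 4.6e+05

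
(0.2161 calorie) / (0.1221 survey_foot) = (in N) 24.29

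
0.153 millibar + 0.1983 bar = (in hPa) 198.5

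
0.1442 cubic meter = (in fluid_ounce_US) 4876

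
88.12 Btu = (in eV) 5.803e+23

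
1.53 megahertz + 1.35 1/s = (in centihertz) 1.53e+08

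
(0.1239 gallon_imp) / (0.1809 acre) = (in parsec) 2.493e-23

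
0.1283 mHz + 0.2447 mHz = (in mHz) 0.373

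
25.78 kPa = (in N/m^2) 2.578e+04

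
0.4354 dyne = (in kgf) 4.44e-07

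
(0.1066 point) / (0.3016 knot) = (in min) 4.04e-06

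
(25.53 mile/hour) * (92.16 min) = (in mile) 39.21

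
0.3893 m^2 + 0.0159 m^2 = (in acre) 0.0001001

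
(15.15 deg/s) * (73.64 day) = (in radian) 1.682e+06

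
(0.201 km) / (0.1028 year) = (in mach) 1.821e-07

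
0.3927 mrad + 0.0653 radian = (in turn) 0.01046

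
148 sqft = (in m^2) 13.75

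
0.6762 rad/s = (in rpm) 6.457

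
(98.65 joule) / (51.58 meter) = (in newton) 1.913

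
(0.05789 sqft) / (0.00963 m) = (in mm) 558.5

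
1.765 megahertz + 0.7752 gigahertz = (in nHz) 7.77e+17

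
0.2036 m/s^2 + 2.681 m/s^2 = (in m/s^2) 2.885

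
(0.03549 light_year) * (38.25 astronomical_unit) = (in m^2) 1.921e+27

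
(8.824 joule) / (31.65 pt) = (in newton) 790.3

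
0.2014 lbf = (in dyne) 8.959e+04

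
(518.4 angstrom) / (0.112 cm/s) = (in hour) 1.286e-08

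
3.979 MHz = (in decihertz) 3.979e+07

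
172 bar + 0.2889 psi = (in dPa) 1.72e+08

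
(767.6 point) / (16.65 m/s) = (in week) 2.689e-08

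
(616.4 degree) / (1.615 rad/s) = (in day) 7.71e-05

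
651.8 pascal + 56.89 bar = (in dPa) 5.69e+07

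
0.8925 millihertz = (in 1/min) 0.05355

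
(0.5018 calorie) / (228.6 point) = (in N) 26.03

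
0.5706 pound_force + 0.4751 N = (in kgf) 0.3073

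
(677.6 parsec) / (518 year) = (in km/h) 4.608e+09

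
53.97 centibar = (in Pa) 5.397e+04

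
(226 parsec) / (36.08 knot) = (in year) 1.191e+10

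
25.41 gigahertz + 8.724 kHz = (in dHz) 2.541e+11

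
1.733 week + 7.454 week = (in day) 64.31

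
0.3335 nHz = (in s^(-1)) 3.335e-10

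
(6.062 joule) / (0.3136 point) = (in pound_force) 1.232e+04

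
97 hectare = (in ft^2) 1.044e+07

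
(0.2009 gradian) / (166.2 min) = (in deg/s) 1.813e-05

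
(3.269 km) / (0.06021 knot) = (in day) 1.222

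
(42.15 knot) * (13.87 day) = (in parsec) 8.421e-10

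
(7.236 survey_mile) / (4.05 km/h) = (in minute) 172.5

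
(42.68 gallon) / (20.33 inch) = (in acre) 7.731e-05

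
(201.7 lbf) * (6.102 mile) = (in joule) 8.811e+06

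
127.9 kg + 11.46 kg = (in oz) 4916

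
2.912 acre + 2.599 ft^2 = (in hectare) 1.178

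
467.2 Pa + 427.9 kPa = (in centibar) 428.4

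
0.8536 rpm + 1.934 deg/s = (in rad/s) 0.1231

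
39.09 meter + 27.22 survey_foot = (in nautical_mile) 0.02559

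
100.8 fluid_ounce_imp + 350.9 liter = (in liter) 353.8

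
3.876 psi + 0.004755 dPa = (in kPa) 26.72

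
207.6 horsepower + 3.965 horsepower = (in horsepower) 211.6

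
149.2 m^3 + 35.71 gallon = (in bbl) 939.3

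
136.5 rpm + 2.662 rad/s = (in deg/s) 971.5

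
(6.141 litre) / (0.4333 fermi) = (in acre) 3.502e+09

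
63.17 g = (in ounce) 2.228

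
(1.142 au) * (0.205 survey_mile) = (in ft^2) 6.067e+14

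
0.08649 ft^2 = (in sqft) 0.08649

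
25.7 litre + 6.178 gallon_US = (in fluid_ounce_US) 1660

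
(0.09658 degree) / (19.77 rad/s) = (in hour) 2.368e-08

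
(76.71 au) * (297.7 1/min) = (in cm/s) 5.694e+15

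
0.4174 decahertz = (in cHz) 417.4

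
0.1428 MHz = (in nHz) 1.428e+14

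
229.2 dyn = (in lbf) 0.0005153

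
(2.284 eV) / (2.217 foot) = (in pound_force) 1.217e-19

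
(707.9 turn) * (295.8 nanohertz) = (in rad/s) 0.001316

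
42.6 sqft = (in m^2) 3.958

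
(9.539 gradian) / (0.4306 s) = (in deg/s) 19.94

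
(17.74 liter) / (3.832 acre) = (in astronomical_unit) 7.647e-18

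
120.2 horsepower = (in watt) 8.963e+04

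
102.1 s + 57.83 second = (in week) 0.0002644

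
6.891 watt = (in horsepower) 0.009241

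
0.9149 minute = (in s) 54.89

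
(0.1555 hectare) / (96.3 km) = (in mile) 1.003e-05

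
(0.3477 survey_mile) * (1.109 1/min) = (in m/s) 10.34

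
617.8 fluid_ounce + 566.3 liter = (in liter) 584.6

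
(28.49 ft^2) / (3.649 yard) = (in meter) 0.7933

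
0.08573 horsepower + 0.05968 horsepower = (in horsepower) 0.1454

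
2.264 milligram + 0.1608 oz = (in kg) 0.004561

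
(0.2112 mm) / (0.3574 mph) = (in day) 1.53e-08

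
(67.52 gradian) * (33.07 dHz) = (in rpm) 33.49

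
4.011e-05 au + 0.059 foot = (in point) 1.701e+10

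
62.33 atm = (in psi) 916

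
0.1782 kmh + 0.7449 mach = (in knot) 493.1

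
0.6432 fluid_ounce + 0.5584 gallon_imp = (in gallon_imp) 0.5626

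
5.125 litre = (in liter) 5.125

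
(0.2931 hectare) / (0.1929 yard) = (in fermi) 1.662e+19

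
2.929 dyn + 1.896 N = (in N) 1.896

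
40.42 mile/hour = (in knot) 35.12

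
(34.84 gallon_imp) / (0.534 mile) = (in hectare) 1.843e-08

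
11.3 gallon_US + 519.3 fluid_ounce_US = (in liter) 58.13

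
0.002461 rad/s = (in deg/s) 0.141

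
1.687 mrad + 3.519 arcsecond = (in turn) 0.0002712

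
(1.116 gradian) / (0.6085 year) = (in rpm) 8.723e-09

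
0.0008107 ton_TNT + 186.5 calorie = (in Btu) 3216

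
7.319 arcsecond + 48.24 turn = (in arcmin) 1.042e+06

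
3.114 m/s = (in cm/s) 311.4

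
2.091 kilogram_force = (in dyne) 2.051e+06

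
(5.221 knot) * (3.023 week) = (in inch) 1.933e+08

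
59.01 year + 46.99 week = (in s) 1.889e+09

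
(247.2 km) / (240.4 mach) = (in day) 3.495e-05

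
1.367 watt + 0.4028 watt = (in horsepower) 0.002373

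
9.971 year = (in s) 3.144e+08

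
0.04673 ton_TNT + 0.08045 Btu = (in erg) 1.955e+15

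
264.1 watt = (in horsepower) 0.3542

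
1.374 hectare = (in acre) 3.395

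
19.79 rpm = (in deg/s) 118.7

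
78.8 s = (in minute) 1.313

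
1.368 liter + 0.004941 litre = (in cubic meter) 0.001373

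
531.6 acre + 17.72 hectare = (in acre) 575.4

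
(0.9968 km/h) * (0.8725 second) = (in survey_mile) 0.0001501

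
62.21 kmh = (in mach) 0.05075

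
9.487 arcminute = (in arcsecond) 569.2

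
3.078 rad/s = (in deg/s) 176.4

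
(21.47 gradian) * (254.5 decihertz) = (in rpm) 81.96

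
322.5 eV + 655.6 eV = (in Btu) 1.485e-19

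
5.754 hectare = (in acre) 14.22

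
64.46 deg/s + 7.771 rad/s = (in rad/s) 8.896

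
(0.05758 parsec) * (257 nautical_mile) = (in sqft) 9.103e+21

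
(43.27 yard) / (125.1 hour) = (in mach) 2.58e-07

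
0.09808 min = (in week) 9.73e-06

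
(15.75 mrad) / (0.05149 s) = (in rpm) 2.921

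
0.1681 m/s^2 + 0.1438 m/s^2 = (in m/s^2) 0.3119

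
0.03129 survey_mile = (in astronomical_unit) 3.366e-10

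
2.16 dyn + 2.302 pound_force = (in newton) 10.24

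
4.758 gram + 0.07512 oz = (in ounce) 0.243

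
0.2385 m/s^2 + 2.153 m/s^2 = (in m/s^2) 2.392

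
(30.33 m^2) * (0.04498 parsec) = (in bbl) 2.648e+17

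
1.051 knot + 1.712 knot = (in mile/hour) 3.18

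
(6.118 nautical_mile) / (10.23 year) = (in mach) 1.031e-07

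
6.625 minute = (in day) 0.004601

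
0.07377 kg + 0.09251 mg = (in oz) 2.602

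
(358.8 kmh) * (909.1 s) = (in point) 2.568e+08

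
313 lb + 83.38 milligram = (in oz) 5008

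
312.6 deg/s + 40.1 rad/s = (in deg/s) 2610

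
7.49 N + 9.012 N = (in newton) 16.5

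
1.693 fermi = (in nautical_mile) 9.141e-19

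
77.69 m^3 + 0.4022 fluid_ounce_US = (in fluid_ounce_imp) 2.734e+06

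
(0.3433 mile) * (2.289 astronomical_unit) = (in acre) 4.675e+10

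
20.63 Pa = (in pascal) 20.63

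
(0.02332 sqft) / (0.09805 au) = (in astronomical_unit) 9.873e-25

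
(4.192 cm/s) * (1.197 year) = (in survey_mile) 983.3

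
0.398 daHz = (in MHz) 3.98e-06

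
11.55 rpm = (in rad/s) 1.21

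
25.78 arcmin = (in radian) 0.007499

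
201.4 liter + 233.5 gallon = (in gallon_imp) 238.7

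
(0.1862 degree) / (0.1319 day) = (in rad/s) 2.852e-07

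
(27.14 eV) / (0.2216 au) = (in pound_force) 2.949e-29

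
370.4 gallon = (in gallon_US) 370.4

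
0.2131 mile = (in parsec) 1.111e-14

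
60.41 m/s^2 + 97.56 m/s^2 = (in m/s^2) 158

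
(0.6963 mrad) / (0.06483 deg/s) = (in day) 7.122e-06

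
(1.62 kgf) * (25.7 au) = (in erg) 6.108e+20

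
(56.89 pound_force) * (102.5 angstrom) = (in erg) 25.94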